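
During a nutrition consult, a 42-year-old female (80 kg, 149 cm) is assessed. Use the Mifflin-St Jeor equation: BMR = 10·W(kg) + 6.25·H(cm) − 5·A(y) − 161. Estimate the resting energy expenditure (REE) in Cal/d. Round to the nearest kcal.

1360 Cal/d

Mifflin-St Jeor (female): BMR = 10(80) + 6.25(149) − 5(42) − 161 = 800 + 931.25 − 210 − 161 = 1360.25 kcal/day.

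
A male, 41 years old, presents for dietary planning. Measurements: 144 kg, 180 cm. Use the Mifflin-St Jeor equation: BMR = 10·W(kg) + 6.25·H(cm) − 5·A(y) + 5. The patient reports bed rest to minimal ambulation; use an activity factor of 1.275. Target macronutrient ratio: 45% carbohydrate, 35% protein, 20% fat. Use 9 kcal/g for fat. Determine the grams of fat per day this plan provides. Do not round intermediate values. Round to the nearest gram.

Mifflin-St Jeor (male): BMR = 10(144) + 6.25(180) − 5(41) + 5 = 1440 + 1125 − 205 + 5 = 2365 kcal/day.
TEE = 2365 × 1.275 = 3015.375 kcal/day.
Fat energy = 20% × 3015.375 = 603.075 kcal.
Fat = 603.075 ÷ 9 kcal/g = 67.0083 g.

67 g/day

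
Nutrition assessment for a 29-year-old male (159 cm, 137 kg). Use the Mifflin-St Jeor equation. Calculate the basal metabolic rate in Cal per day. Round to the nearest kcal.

2224 Cal per day

Mifflin-St Jeor (male): BMR = 10(137) + 6.25(159) − 5(29) + 5 = 1370 + 993.75 − 145 + 5 = 2223.75 kcal/day.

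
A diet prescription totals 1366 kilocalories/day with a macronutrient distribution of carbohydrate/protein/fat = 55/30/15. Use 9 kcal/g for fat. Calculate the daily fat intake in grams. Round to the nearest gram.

23 g/day

Fat energy = 15% × 1366 = 204.9 kcal.
At 9 kcal/g: 204.9 ÷ 9 = 22.7667 g.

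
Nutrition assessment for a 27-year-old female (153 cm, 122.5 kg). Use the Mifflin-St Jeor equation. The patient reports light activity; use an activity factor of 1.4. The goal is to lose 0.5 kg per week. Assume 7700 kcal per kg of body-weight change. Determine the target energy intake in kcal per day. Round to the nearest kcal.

Mifflin-St Jeor (female): BMR = 10(122.5) + 6.25(153) − 5(27) − 161 = 1225 + 956.25 − 135 − 161 = 1885.25 kcal/day.
TEE = 1885.25 × 1.4 = 2639.35 kcal/day.
Required daily deficit = 0.5 × 7700 ÷ 7 = 550 kcal/day.
Target intake = 2639.35 − 550 = 2089.35 kcal/day.

2089 kcal per day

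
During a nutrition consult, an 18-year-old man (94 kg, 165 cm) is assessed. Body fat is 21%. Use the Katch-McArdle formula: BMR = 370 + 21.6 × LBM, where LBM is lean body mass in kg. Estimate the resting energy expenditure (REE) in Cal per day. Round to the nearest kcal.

LBM = 94 × (1 − 0.21) = 74.26 kg. Katch-McArdle: BMR = 370 + 21.6 × 74.26 = 1974.016 kcal/day.

1974 Cal per day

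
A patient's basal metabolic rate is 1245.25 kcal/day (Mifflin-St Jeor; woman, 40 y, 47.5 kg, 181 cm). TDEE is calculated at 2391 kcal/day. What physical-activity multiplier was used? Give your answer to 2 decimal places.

Activity factor = TEE ÷ BMR = 2391 ÷ 1245.25 = 1.92.

1.92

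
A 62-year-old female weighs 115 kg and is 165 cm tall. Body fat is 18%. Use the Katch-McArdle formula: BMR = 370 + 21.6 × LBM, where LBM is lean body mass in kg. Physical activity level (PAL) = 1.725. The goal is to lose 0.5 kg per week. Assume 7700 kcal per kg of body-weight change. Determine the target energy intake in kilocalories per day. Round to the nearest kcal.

LBM = 115 × (1 − 0.18) = 94.3 kg. Katch-McArdle: BMR = 370 + 21.6 × 94.3 = 2406.88 kcal/day.
TEE = 2406.88 × 1.725 = 4151.868 kcal/day.
Required daily deficit = 0.5 × 7700 ÷ 7 = 550 kcal/day.
Target intake = 4151.868 − 550 = 3601.868 kcal/day.

3602 kilocalories per day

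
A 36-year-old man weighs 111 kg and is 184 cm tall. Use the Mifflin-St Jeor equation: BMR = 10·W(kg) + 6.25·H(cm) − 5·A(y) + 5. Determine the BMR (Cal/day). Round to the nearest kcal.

Mifflin-St Jeor (male): BMR = 10(111) + 6.25(184) − 5(36) + 5 = 1110 + 1150 − 180 + 5 = 2085 kcal/day.

2085 Cal/day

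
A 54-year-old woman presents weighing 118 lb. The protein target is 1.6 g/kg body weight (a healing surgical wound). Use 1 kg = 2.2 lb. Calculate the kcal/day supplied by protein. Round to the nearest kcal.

Weight in kg = 118 ÷ 2.2 = 53.6364 kg.
Protein = 1.6 g/kg × 53.6364 kg = 85.8182 g/day.
Protein energy = 85.8182 g × 4 kcal/g = 343.2727 kcal/day.

343 kcal/day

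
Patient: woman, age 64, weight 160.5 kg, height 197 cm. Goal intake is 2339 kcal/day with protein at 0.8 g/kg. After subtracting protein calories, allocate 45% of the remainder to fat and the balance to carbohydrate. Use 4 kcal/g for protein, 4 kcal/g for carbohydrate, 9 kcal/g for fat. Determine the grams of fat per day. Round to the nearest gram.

Protein = 0.8 × 160.5 = 128.4 g → 128.4 × 4 = 513.6 kcal.
Non-protein calories = 2339 − 513.6 = 1825.4 kcal.
Fat: 45% × 1825.4 = 821.43 kcal; carbohydrate: 1003.97 kcal.
Fat: 821.43 kcal ÷ 9 kcal/g = 91.27 g.

91 g/day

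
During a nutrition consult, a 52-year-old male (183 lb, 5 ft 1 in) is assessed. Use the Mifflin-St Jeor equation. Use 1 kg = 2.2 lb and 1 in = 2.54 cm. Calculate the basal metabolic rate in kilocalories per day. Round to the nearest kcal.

Convert to metric: weight = 183 ÷ 2.2 = 83.1818 kg; height = (5×12 + 1) × 2.54 = 61 × 2.54 = 154.94 cm.
Mifflin-St Jeor (male): BMR = 10(83.1818) + 6.25(154.94) − 5(52) + 5 = 831.8182 + 968.375 − 260 + 5 = 1545.1932 kcal/day.

1545 kilocalories per day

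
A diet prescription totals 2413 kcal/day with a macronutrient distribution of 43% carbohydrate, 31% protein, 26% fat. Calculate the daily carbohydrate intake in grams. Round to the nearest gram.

Carbohydrate energy = 43% × 2413 = 1037.59 kcal.
At 4 kcal/g: 1037.59 ÷ 4 = 259.3975 g.

259 g/day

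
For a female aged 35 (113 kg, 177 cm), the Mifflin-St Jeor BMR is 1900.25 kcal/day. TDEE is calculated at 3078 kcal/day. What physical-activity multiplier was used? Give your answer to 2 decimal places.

1.62

Activity factor = TEE ÷ BMR = 3078 ÷ 1900.25 = 1.62.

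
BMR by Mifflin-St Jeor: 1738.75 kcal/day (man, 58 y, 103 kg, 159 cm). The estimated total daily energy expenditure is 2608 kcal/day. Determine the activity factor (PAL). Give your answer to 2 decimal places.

Activity factor = TEE ÷ BMR = 2608 ÷ 1738.75 = 1.5.

1.50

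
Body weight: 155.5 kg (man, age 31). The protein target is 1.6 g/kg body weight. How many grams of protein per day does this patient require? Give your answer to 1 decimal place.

Protein = 1.6 g/kg × 155.5 kg = 248.8 g/day.

248.8 g/day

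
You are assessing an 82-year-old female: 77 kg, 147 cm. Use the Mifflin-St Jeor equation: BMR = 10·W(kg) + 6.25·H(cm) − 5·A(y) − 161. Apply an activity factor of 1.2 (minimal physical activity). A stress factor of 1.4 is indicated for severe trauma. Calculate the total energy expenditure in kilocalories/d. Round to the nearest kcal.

1878 kilocalories/d

Mifflin-St Jeor (female): BMR = 10(77) + 6.25(147) − 5(82) − 161 = 770 + 918.75 − 410 − 161 = 1117.75 kcal/day.
TEE = BMR × activity factor = 1117.75 × 1.2 = 1341.3 kcal/day.
Apply stress factor: 1341.3 × 1.4 = 1877.82 kcal/day.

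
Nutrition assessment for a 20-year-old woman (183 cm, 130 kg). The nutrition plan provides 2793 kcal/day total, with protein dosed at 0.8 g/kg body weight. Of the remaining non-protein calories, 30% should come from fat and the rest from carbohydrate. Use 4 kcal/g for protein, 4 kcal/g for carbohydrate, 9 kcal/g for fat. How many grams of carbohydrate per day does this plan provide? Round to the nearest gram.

Protein = 0.8 × 130 = 104 g → 104 × 4 = 416 kcal.
Non-protein calories = 2793 − 416 = 2377 kcal.
Fat: 30% × 2377 = 713.1 kcal; carbohydrate: 1663.9 kcal.
Carbohydrate: 1663.9 kcal ÷ 4 kcal/g = 415.975 g.

416 g/day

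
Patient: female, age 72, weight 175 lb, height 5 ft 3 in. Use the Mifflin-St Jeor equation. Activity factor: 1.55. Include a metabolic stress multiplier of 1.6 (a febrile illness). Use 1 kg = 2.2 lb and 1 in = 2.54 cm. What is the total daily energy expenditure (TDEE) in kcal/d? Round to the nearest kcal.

Convert to metric: weight = 175 ÷ 2.2 = 79.5455 kg; height = (5×12 + 3) × 2.54 = 63 × 2.54 = 160.02 cm.
Mifflin-St Jeor (female): BMR = 10(79.5455) + 6.25(160.02) − 5(72) − 161 = 795.4545 + 1000.125 − 360 − 161 = 1274.5795 kcal/day.
TEE = BMR × activity factor = 1274.5795 × 1.55 = 1975.5983 kcal/day.
Apply stress factor: 1975.5983 × 1.6 = 3160.9573 kcal/day.

3161 kcal/d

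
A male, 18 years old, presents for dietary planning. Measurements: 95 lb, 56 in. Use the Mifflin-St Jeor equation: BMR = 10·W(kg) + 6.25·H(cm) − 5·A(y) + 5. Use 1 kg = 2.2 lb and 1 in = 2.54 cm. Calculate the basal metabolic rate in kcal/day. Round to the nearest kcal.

Convert to metric: weight = 95 ÷ 2.2 = 43.1818 kg; height = 56 × 2.54 = 142.24 cm.
Mifflin-St Jeor (male): BMR = 10(43.1818) + 6.25(142.24) − 5(18) + 5 = 431.8182 + 889 − 90 + 5 = 1235.8182 kcal/day.

1236 kcal/day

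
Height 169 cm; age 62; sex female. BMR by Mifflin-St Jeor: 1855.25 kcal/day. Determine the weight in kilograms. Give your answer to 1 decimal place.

127.0 kg

1855.25 = 10·W + 6.25(169) − 5(62) − 161
10·W = 1855.25 − 585.25 = 1270, so W = 127 kg.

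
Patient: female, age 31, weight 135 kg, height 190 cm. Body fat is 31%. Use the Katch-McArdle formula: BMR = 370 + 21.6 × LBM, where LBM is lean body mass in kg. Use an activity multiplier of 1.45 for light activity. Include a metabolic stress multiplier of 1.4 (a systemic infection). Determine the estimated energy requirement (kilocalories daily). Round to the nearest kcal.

LBM = 135 × (1 − 0.31) = 93.15 kg. Katch-McArdle: BMR = 370 + 21.6 × 93.15 = 2382.04 kcal/day.
TEE = BMR × activity factor = 2382.04 × 1.45 = 3453.958 kcal/day.
Apply stress factor: 3453.958 × 1.4 = 4835.5412 kcal/day.

4836 kilocalories daily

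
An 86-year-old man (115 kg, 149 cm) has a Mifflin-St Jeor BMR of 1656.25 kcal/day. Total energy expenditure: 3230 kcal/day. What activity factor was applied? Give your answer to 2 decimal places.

1.95

Activity factor = TEE ÷ BMR = 3230 ÷ 1656.25 = 1.95.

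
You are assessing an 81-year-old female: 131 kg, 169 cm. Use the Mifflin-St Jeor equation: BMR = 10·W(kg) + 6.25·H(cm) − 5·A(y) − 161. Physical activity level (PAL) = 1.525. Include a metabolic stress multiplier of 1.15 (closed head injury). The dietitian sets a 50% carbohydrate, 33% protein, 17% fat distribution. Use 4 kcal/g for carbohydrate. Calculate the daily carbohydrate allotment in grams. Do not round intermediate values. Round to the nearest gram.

395 g/day

Mifflin-St Jeor (female): BMR = 10(131) + 6.25(169) − 5(81) − 161 = 1310 + 1056.25 − 405 − 161 = 1800.25 kcal/day.
TEE = 1800.25 × 1.525 = 2745.3813 kcal/day.
With stress factor 1.15: 2745.3813 × 1.15 = 3157.1884 kcal/day.
Carbohydrate energy = 50% × 3157.1884 = 1578.5942 kcal.
Carbohydrate = 1578.5942 ÷ 4 kcal/g = 394.6486 g.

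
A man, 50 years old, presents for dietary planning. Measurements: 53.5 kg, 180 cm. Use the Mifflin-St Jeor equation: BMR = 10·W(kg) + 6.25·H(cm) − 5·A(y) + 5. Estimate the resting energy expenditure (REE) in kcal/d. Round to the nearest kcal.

1415 kcal/d

Mifflin-St Jeor (male): BMR = 10(53.5) + 6.25(180) − 5(50) + 5 = 535 + 1125 − 250 + 5 = 1415 kcal/day.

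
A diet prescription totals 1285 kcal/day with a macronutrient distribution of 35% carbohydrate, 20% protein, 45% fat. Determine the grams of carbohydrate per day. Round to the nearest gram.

Carbohydrate energy = 35% × 1285 = 449.75 kcal.
At 4 kcal/g: 449.75 ÷ 4 = 112.4375 g.

112 g/day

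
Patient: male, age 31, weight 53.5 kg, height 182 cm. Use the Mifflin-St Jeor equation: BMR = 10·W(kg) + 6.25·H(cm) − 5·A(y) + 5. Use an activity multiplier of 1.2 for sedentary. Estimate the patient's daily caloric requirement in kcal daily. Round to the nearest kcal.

1827 kcal daily

Mifflin-St Jeor (male): BMR = 10(53.5) + 6.25(182) − 5(31) + 5 = 535 + 1137.5 − 155 + 5 = 1522.5 kcal/day.
TEE = BMR × activity factor = 1522.5 × 1.2 = 1827 kcal/day.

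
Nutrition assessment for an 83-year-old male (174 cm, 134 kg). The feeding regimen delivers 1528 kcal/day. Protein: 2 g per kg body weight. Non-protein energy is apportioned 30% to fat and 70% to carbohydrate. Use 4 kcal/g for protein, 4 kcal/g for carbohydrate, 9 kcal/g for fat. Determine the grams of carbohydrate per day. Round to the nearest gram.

Protein = 2 × 134 = 268 g → 268 × 4 = 1072 kcal.
Non-protein calories = 1528 − 1072 = 456 kcal.
Fat: 30% × 456 = 136.8 kcal; carbohydrate: 319.2 kcal.
Carbohydrate: 319.2 kcal ÷ 4 kcal/g = 79.8 g.

80 g/day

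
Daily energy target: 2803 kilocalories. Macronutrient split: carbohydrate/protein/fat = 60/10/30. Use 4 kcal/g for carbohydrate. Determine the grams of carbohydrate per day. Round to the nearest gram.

420 g/day

Carbohydrate energy = 60% × 2803 = 1681.8 kcal.
At 4 kcal/g: 1681.8 ÷ 4 = 420.45 g.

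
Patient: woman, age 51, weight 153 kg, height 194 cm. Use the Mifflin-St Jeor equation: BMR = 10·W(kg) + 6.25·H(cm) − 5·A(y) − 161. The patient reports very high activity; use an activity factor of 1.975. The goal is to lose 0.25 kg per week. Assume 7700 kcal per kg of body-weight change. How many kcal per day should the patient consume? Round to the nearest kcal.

Mifflin-St Jeor (female): BMR = 10(153) + 6.25(194) − 5(51) − 161 = 1530 + 1212.5 − 255 − 161 = 2326.5 kcal/day.
TEE = 2326.5 × 1.975 = 4594.8375 kcal/day.
Required daily deficit = 0.25 × 7700 ÷ 7 = 275 kcal/day.
Target intake = 4594.8375 − 275 = 4319.8375 kcal/day.

4320 kcal per day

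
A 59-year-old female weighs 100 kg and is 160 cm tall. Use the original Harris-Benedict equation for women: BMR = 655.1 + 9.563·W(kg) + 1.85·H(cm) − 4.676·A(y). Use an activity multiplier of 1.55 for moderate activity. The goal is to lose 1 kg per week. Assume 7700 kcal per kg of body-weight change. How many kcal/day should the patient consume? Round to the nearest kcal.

1429 kcal/day

Harris-Benedict: BMR = 655.1 + 9.563(100) + 1.85(160) − 4.676(59) = 1631.516 kcal/day.
TEE = 1631.516 × 1.55 = 2528.8498 kcal/day.
Required daily deficit = 1 × 7700 ÷ 7 = 1100 kcal/day.
Target intake = 2528.8498 − 1100 = 1428.8498 kcal/day.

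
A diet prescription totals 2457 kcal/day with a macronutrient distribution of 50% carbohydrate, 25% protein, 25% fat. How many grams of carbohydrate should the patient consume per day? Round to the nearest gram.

307 g/day

Carbohydrate energy = 50% × 2457 = 1228.5 kcal.
At 4 kcal/g: 1228.5 ÷ 4 = 307.125 g.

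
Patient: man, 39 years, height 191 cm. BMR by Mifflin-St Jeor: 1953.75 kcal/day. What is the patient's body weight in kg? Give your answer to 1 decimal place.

95.0 kg

1953.75 = 10·W + 6.25(191) − 5(39) + 5
10·W = 1953.75 − 1003.75 = 950, so W = 95 kg.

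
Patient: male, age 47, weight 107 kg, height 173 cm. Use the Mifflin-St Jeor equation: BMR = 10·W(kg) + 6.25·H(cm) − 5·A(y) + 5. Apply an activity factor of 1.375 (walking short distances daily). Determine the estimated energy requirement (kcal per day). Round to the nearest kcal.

2642 kcal per day

Mifflin-St Jeor (male): BMR = 10(107) + 6.25(173) − 5(47) + 5 = 1070 + 1081.25 − 235 + 5 = 1921.25 kcal/day.
TEE = BMR × activity factor = 1921.25 × 1.375 = 2641.7188 kcal/day.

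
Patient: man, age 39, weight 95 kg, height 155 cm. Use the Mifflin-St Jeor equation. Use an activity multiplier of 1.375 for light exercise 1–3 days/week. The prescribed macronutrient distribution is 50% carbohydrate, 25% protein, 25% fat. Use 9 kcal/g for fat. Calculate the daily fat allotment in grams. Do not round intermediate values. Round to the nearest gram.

66 g/day

Mifflin-St Jeor (male): BMR = 10(95) + 6.25(155) − 5(39) + 5 = 950 + 968.75 − 195 + 5 = 1728.75 kcal/day.
TEE = 1728.75 × 1.375 = 2377.0313 kcal/day.
Fat energy = 25% × 2377.0313 = 594.2578 kcal.
Fat = 594.2578 ÷ 9 kcal/g = 66.0286 g.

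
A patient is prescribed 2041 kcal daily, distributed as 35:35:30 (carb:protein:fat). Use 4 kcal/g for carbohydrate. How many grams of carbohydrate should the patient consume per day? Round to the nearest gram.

Carbohydrate energy = 35% × 2041 = 714.35 kcal.
At 4 kcal/g: 714.35 ÷ 4 = 178.5875 g.

179 g/day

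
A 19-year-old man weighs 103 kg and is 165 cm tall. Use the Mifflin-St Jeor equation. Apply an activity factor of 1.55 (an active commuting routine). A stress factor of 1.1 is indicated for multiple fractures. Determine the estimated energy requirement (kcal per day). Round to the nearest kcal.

Mifflin-St Jeor (male): BMR = 10(103) + 6.25(165) − 5(19) + 5 = 1030 + 1031.25 − 95 + 5 = 1971.25 kcal/day.
TEE = BMR × activity factor = 1971.25 × 1.55 = 3055.4375 kcal/day.
Apply stress factor: 3055.4375 × 1.1 = 3360.9813 kcal/day.

3361 kcal per day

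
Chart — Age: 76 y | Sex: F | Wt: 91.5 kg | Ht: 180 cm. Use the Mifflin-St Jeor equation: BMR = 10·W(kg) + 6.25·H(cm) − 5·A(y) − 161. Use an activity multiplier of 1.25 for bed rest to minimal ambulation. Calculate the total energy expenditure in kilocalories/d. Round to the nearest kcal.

1874 kilocalories/d

Mifflin-St Jeor (female): BMR = 10(91.5) + 6.25(180) − 5(76) − 161 = 915 + 1125 − 380 − 161 = 1499 kcal/day.
TEE = BMR × activity factor = 1499 × 1.25 = 1873.75 kcal/day.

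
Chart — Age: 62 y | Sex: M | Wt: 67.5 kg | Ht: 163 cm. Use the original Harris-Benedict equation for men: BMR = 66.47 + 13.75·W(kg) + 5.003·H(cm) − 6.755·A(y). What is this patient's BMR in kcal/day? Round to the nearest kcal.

Harris-Benedict: BMR = 66.47 + 13.75(67.5) + 5.003(163) − 6.755(62) = 1391.274 kcal/day.

1391 kcal/day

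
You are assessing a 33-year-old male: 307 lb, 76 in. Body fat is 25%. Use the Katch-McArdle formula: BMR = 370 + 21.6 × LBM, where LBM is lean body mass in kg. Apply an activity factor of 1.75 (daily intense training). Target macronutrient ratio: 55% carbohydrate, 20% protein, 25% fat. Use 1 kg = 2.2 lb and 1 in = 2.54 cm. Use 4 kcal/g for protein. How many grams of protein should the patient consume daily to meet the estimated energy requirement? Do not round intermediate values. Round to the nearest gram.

230 g/day

Convert to metric: weight = 307 ÷ 2.2 = 139.5455 kg; height = 76 × 2.54 = 193.04 cm.
LBM = 139.5455 × (1 − 0.25) = 104.6591 kg. Katch-McArdle: BMR = 370 + 21.6 × 104.6591 = 2630.6364 kcal/day.
TEE = 2630.6364 × 1.75 = 4603.6136 kcal/day.
Protein energy = 20% × 4603.6136 = 920.7227 kcal.
Protein = 920.7227 ÷ 4 kcal/g = 230.1807 g.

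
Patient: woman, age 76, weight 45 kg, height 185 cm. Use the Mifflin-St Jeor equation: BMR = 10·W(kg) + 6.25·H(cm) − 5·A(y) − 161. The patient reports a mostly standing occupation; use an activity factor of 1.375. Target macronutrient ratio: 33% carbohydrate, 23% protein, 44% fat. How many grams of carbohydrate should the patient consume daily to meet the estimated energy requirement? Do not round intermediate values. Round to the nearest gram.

Mifflin-St Jeor (female): BMR = 10(45) + 6.25(185) − 5(76) − 161 = 450 + 1156.25 − 380 − 161 = 1065.25 kcal/day.
TEE = 1065.25 × 1.375 = 1464.7188 kcal/day.
Carbohydrate energy = 33% × 1464.7188 = 483.3572 kcal.
Carbohydrate = 483.3572 ÷ 4 kcal/g = 120.8393 g.

121 g/day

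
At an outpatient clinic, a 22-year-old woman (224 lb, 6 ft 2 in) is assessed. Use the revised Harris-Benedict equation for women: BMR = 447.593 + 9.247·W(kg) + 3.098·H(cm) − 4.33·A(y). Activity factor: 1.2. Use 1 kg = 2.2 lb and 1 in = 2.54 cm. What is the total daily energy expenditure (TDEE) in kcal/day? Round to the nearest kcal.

Convert to metric: weight = 224 ÷ 2.2 = 101.8182 kg; height = (6×12 + 2) × 2.54 = 74 × 2.54 = 187.96 cm.
Harris-Benedict: BMR = 447.593 + 9.247(101.8182) + 3.098(187.96) − 4.33(22) = 1876.1458 kcal/day.
TEE = BMR × activity factor = 1876.1458 × 1.2 = 2251.375 kcal/day.

2251 kcal/day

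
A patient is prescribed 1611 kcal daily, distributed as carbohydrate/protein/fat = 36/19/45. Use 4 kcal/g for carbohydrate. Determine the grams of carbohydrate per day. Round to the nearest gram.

145 g/day

Carbohydrate energy = 36% × 1611 = 579.96 kcal.
At 4 kcal/g: 579.96 ÷ 4 = 144.99 g.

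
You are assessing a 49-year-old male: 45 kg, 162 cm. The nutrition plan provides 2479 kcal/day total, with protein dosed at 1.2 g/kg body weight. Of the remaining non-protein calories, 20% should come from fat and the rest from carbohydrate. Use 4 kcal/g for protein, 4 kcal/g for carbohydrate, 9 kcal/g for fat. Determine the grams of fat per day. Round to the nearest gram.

50 g/day

Protein = 1.2 × 45 = 54 g → 54 × 4 = 216 kcal.
Non-protein calories = 2479 − 216 = 2263 kcal.
Fat: 20% × 2263 = 452.6 kcal; carbohydrate: 1810.4 kcal.
Fat: 452.6 kcal ÷ 9 kcal/g = 50.2889 g.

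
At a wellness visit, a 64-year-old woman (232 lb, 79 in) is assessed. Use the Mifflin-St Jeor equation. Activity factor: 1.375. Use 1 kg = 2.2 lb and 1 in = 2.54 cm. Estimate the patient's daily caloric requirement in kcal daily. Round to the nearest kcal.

Convert to metric: weight = 232 ÷ 2.2 = 105.4545 kg; height = 79 × 2.54 = 200.66 cm.
Mifflin-St Jeor (female): BMR = 10(105.4545) + 6.25(200.66) − 5(64) − 161 = 1054.5455 + 1254.125 − 320 − 161 = 1827.6705 kcal/day.
TEE = BMR × activity factor = 1827.6705 × 1.375 = 2513.0469 kcal/day.

2513 kcal daily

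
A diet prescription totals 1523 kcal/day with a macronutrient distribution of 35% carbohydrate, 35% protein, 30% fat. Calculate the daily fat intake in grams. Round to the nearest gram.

Fat energy = 30% × 1523 = 456.9 kcal.
At 9 kcal/g: 456.9 ÷ 9 = 50.7667 g.

51 g/day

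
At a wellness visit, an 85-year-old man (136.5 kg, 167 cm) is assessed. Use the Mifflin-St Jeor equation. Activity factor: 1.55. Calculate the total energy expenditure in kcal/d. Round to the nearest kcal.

Mifflin-St Jeor (male): BMR = 10(136.5) + 6.25(167) − 5(85) + 5 = 1365 + 1043.75 − 425 + 5 = 1988.75 kcal/day.
TEE = BMR × activity factor = 1988.75 × 1.55 = 3082.5625 kcal/day.

3083 kcal/d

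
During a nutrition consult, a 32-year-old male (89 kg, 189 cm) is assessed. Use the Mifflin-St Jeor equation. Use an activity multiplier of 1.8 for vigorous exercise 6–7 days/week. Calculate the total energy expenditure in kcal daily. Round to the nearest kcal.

Mifflin-St Jeor (male): BMR = 10(89) + 6.25(189) − 5(32) + 5 = 890 + 1181.25 − 160 + 5 = 1916.25 kcal/day.
TEE = BMR × activity factor = 1916.25 × 1.8 = 3449.25 kcal/day.

3449 kcal daily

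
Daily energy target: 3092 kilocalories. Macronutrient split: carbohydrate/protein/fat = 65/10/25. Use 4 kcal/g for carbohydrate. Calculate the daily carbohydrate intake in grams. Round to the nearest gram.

502 g/day

Carbohydrate energy = 65% × 3092 = 2009.8 kcal.
At 4 kcal/g: 2009.8 ÷ 4 = 502.45 g.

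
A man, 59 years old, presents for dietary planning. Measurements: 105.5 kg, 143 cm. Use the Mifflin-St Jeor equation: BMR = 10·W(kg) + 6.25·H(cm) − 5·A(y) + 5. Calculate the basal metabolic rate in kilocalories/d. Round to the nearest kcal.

1659 kilocalories/d

Mifflin-St Jeor (male): BMR = 10(105.5) + 6.25(143) − 5(59) + 5 = 1055 + 893.75 − 295 + 5 = 1658.75 kcal/day.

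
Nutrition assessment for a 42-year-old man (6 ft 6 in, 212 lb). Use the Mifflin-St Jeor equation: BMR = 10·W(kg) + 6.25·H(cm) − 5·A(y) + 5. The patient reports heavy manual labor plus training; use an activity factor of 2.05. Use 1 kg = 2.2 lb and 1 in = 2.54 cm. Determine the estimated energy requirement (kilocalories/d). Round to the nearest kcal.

Convert to metric: weight = 212 ÷ 2.2 = 96.3636 kg; height = (6×12 + 6) × 2.54 = 78 × 2.54 = 198.12 cm.
Mifflin-St Jeor (male): BMR = 10(96.3636) + 6.25(198.12) − 5(42) + 5 = 963.6364 + 1238.25 − 210 + 5 = 1996.8864 kcal/day.
TEE = BMR × activity factor = 1996.8864 × 2.05 = 4093.617 kcal/day.

4094 kilocalories/d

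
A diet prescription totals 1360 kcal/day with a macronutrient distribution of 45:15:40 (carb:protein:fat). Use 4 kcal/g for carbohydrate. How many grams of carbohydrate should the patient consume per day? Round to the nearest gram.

Carbohydrate energy = 45% × 1360 = 612 kcal.
At 4 kcal/g: 612 ÷ 4 = 153 g.

153 g/day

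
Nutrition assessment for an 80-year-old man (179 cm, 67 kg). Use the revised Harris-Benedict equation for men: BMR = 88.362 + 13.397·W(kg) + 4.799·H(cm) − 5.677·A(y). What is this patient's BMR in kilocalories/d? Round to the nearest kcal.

1391 kilocalories/d

Harris-Benedict: BMR = 88.362 + 13.397(67) + 4.799(179) − 5.677(80) = 1390.822 kcal/day.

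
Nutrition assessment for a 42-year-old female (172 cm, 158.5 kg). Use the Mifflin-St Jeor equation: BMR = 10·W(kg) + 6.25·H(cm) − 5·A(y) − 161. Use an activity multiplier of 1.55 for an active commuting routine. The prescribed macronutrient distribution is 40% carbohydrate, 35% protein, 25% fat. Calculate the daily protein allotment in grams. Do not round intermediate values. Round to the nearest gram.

Mifflin-St Jeor (female): BMR = 10(158.5) + 6.25(172) − 5(42) − 161 = 1585 + 1075 − 210 − 161 = 2289 kcal/day.
TEE = 2289 × 1.55 = 3547.95 kcal/day.
Protein energy = 35% × 3547.95 = 1241.7825 kcal.
Protein = 1241.7825 ÷ 4 kcal/g = 310.4456 g.

310 g/day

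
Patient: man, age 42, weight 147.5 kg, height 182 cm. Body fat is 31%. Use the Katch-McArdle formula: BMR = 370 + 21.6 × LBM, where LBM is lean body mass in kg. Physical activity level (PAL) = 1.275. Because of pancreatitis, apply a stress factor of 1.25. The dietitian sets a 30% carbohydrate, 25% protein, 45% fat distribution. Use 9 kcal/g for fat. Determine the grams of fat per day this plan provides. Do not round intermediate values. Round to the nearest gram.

205 g/day

LBM = 147.5 × (1 − 0.31) = 101.775 kg. Katch-McArdle: BMR = 370 + 21.6 × 101.775 = 2568.34 kcal/day.
TEE = 2568.34 × 1.275 = 3274.6335 kcal/day.
With stress factor 1.25: 3274.6335 × 1.25 = 4093.2919 kcal/day.
Fat energy = 45% × 4093.2919 = 1841.9813 kcal.
Fat = 1841.9813 ÷ 9 kcal/g = 204.6646 g.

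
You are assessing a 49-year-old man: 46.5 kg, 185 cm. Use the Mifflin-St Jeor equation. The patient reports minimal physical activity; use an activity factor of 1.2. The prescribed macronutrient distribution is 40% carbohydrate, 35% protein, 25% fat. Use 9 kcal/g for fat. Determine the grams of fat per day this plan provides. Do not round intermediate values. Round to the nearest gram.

46 g/day

Mifflin-St Jeor (male): BMR = 10(46.5) + 6.25(185) − 5(49) + 5 = 465 + 1156.25 − 245 + 5 = 1381.25 kcal/day.
TEE = 1381.25 × 1.2 = 1657.5 kcal/day.
Fat energy = 25% × 1657.5 = 414.375 kcal.
Fat = 414.375 ÷ 9 kcal/g = 46.0417 g.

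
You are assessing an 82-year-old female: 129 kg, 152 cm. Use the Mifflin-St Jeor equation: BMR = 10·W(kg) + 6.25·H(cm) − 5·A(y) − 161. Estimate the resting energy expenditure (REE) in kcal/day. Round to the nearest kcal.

1669 kcal/day

Mifflin-St Jeor (female): BMR = 10(129) + 6.25(152) − 5(82) − 161 = 1290 + 950 − 410 − 161 = 1669 kcal/day.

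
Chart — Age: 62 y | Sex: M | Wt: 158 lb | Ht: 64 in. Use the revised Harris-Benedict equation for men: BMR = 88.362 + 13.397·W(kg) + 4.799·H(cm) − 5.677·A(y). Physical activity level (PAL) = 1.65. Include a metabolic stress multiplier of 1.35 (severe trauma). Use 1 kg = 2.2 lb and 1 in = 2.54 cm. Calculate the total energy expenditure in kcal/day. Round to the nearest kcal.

3294 kcal/day

Convert to metric: weight = 158 ÷ 2.2 = 71.8182 kg; height = 64 × 2.54 = 162.56 cm.
Harris-Benedict: BMR = 88.362 + 13.397(71.8182) + 4.799(162.56) − 5.677(62) = 1478.6616 kcal/day.
TEE = BMR × activity factor = 1478.6616 × 1.65 = 2439.7917 kcal/day.
Apply stress factor: 2439.7917 × 1.35 = 3293.7188 kcal/day.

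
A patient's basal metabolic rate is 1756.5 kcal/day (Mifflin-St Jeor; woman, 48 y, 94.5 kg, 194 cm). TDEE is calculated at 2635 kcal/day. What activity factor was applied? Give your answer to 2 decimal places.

Activity factor = TEE ÷ BMR = 2635 ÷ 1756.5 = 1.5.

1.50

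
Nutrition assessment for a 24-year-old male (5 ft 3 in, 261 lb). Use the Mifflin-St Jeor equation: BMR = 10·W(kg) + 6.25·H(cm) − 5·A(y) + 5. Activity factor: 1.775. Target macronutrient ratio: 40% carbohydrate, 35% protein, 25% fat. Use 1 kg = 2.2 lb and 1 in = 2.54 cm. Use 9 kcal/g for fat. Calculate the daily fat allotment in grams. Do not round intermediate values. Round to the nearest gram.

Convert to metric: weight = 261 ÷ 2.2 = 118.6364 kg; height = (5×12 + 3) × 2.54 = 63 × 2.54 = 160.02 cm.
Mifflin-St Jeor (male): BMR = 10(118.6364) + 6.25(160.02) − 5(24) + 5 = 1186.3636 + 1000.125 − 120 + 5 = 2071.4886 kcal/day.
TEE = 2071.4886 × 1.775 = 3676.8923 kcal/day.
Fat energy = 25% × 3676.8923 = 919.2231 kcal.
Fat = 919.2231 ÷ 9 kcal/g = 102.1359 g.

102 g/day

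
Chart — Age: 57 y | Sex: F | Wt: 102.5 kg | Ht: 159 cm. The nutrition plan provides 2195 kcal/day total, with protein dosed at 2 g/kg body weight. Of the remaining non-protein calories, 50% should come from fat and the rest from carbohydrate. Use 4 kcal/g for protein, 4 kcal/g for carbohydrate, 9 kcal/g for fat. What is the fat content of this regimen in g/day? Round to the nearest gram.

76 g/day

Protein = 2 × 102.5 = 205 g → 205 × 4 = 820 kcal.
Non-protein calories = 2195 − 820 = 1375 kcal.
Fat: 50% × 1375 = 687.5 kcal; carbohydrate: 687.5 kcal.
Fat: 687.5 kcal ÷ 9 kcal/g = 76.3889 g.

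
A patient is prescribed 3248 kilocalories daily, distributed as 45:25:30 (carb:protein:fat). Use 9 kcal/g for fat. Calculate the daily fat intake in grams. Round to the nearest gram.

Fat energy = 30% × 3248 = 974.4 kcal.
At 9 kcal/g: 974.4 ÷ 9 = 108.2667 g.

108 g/day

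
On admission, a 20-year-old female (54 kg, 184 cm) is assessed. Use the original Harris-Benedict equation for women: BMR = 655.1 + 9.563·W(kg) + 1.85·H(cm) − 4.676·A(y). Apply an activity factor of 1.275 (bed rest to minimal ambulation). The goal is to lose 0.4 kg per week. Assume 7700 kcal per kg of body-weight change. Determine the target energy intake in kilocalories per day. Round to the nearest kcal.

Harris-Benedict: BMR = 655.1 + 9.563(54) + 1.85(184) − 4.676(20) = 1418.382 kcal/day.
TEE = 1418.382 × 1.275 = 1808.4371 kcal/day.
Required daily deficit = 0.4 × 7700 ÷ 7 = 440 kcal/day.
Target intake = 1808.4371 − 440 = 1368.4371 kcal/day.

1368 kilocalories per day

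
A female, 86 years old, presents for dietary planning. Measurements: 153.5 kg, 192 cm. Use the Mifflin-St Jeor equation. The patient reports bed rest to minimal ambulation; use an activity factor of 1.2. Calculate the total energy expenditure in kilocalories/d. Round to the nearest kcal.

Mifflin-St Jeor (female): BMR = 10(153.5) + 6.25(192) − 5(86) − 161 = 1535 + 1200 − 430 − 161 = 2144 kcal/day.
TEE = BMR × activity factor = 2144 × 1.2 = 2572.8 kcal/day.

2573 kilocalories/d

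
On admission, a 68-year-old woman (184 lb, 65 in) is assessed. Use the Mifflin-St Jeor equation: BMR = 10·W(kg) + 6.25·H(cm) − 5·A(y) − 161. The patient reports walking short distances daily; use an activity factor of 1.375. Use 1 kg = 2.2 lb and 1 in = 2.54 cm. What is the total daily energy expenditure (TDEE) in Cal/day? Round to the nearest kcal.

1880 Cal/day

Convert to metric: weight = 184 ÷ 2.2 = 83.6364 kg; height = 65 × 2.54 = 165.1 cm.
Mifflin-St Jeor (female): BMR = 10(83.6364) + 6.25(165.1) − 5(68) − 161 = 836.3636 + 1031.875 − 340 − 161 = 1367.2386 kcal/day.
TEE = BMR × activity factor = 1367.2386 × 1.375 = 1879.9531 kcal/day.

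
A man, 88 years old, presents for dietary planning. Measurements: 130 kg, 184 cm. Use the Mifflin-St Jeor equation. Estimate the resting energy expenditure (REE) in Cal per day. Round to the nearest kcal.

2015 Cal per day

Mifflin-St Jeor (male): BMR = 10(130) + 6.25(184) − 5(88) + 5 = 1300 + 1150 − 440 + 5 = 2015 kcal/day.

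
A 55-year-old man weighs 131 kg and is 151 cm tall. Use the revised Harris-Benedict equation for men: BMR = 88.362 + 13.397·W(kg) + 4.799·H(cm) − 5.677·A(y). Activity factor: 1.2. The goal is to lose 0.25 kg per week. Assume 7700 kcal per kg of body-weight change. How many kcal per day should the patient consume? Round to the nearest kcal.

2432 kcal per day

Harris-Benedict: BMR = 88.362 + 13.397(131) + 4.799(151) − 5.677(55) = 2255.783 kcal/day.
TEE = 2255.783 × 1.2 = 2706.9396 kcal/day.
Required daily deficit = 0.25 × 7700 ÷ 7 = 275 kcal/day.
Target intake = 2706.9396 − 275 = 2431.9396 kcal/day.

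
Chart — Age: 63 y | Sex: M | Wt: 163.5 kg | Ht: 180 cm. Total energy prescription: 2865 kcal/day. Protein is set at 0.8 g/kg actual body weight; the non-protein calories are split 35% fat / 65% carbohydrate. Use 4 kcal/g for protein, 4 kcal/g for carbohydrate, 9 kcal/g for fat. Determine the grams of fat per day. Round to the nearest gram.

Protein = 0.8 × 163.5 = 130.8 g → 130.8 × 4 = 523.2 kcal.
Non-protein calories = 2865 − 523.2 = 2341.8 kcal.
Fat: 35% × 2341.8 = 819.63 kcal; carbohydrate: 1522.17 kcal.
Fat: 819.63 kcal ÷ 9 kcal/g = 91.07 g.

91 g/day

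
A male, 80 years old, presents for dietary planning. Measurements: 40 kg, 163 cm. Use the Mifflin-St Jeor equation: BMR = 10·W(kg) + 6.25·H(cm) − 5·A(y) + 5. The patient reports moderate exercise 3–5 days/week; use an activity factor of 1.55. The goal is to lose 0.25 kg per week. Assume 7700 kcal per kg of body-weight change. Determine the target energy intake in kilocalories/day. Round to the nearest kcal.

1312 kilocalories/day

Mifflin-St Jeor (male): BMR = 10(40) + 6.25(163) − 5(80) + 5 = 400 + 1018.75 − 400 + 5 = 1023.75 kcal/day.
TEE = 1023.75 × 1.55 = 1586.8125 kcal/day.
Required daily deficit = 0.25 × 7700 ÷ 7 = 275 kcal/day.
Target intake = 1586.8125 − 275 = 1311.8125 kcal/day.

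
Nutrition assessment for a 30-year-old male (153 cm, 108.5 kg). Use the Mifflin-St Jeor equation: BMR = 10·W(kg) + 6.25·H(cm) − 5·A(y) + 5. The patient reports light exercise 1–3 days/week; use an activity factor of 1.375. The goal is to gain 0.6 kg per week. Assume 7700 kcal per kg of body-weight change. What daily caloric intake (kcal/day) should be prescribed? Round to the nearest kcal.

3267 kcal/day

Mifflin-St Jeor (male): BMR = 10(108.5) + 6.25(153) − 5(30) + 5 = 1085 + 956.25 − 150 + 5 = 1896.25 kcal/day.
TEE = 1896.25 × 1.375 = 2607.3438 kcal/day.
Required daily surplus = 0.6 × 7700 ÷ 7 = 660 kcal/day.
Target intake = 2607.3438 + 660 = 3267.3438 kcal/day.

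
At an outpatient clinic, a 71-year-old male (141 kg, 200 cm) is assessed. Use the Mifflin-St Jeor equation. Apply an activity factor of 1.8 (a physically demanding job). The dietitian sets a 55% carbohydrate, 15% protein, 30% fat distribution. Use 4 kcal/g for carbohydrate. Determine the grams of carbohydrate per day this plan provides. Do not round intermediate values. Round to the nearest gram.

572 g/day

Mifflin-St Jeor (male): BMR = 10(141) + 6.25(200) − 5(71) + 5 = 1410 + 1250 − 355 + 5 = 2310 kcal/day.
TEE = 2310 × 1.8 = 4158 kcal/day.
Carbohydrate energy = 55% × 4158 = 2286.9 kcal.
Carbohydrate = 2286.9 ÷ 4 kcal/g = 571.725 g.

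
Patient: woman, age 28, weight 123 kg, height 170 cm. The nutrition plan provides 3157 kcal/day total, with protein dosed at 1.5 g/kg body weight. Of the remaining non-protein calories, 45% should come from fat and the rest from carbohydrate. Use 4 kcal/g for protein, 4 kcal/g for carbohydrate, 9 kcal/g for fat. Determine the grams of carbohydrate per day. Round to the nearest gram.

333 g/day

Protein = 1.5 × 123 = 184.5 g → 184.5 × 4 = 738 kcal.
Non-protein calories = 3157 − 738 = 2419 kcal.
Fat: 45% × 2419 = 1088.55 kcal; carbohydrate: 1330.45 kcal.
Carbohydrate: 1330.45 kcal ÷ 4 kcal/g = 332.6125 g.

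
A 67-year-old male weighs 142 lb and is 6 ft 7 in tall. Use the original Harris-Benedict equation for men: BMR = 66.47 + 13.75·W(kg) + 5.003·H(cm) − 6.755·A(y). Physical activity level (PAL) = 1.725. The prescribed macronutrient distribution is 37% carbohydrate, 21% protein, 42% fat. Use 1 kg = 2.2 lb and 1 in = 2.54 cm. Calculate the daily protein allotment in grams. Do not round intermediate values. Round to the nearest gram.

136 g/day

Convert to metric: weight = 142 ÷ 2.2 = 64.5455 kg; height = (6×12 + 7) × 2.54 = 79 × 2.54 = 200.66 cm.
Harris-Benedict: BMR = 66.47 + 13.75(64.5455) + 5.003(200.66) − 6.755(67) = 1505.287 kcal/day.
TEE = 1505.287 × 1.725 = 2596.62 kcal/day.
Protein energy = 21% × 2596.62 = 545.2902 kcal.
Protein = 545.2902 ÷ 4 kcal/g = 136.3226 g.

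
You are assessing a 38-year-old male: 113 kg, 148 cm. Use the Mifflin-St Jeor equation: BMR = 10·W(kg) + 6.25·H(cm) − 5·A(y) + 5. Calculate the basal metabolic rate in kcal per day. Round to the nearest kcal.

1870 kcal per day

Mifflin-St Jeor (male): BMR = 10(113) + 6.25(148) − 5(38) + 5 = 1130 + 925 − 190 + 5 = 1870 kcal/day.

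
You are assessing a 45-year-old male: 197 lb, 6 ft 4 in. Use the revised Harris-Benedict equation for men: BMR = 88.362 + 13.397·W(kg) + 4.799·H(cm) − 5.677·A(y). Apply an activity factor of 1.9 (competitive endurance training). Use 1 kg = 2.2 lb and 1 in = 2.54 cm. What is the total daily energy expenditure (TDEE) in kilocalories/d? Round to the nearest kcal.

3722 kilocalories/d

Convert to metric: weight = 197 ÷ 2.2 = 89.5455 kg; height = (6×12 + 4) × 2.54 = 76 × 2.54 = 193.04 cm.
Harris-Benedict: BMR = 88.362 + 13.397(89.5455) + 4.799(193.04) − 5.677(45) = 1958.9364 kcal/day.
TEE = BMR × activity factor = 1958.9364 × 1.9 = 3721.9792 kcal/day.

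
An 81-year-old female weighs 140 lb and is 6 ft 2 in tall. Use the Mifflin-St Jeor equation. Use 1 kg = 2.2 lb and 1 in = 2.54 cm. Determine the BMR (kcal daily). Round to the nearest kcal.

Convert to metric: weight = 140 ÷ 2.2 = 63.6364 kg; height = (6×12 + 2) × 2.54 = 74 × 2.54 = 187.96 cm.
Mifflin-St Jeor (female): BMR = 10(63.6364) + 6.25(187.96) − 5(81) − 161 = 636.3636 + 1174.75 − 405 − 161 = 1245.1136 kcal/day.

1245 kcal daily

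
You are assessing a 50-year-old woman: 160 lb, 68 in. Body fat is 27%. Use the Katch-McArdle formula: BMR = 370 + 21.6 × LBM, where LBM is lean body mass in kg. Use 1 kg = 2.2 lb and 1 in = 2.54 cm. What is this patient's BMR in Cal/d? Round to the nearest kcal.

Convert to metric: weight = 160 ÷ 2.2 = 72.7273 kg; height = 68 × 2.54 = 172.72 cm.
LBM = 72.7273 × (1 − 0.27) = 53.0909 kg. Katch-McArdle: BMR = 370 + 21.6 × 53.0909 = 1516.7636 kcal/day.

1517 Cal/d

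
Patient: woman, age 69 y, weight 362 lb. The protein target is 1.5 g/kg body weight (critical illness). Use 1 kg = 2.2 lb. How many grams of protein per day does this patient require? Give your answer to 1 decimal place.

246.8 g/day

Weight in kg = 362 ÷ 2.2 = 164.5455 kg.
Protein = 1.5 g/kg × 164.5455 kg = 246.8182 g/day.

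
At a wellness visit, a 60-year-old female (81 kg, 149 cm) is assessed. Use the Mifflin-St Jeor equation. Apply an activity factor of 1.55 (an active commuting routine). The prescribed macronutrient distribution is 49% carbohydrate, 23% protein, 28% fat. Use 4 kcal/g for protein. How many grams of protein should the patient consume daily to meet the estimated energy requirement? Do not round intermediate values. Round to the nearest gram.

Mifflin-St Jeor (female): BMR = 10(81) + 6.25(149) − 5(60) − 161 = 810 + 931.25 − 300 − 161 = 1280.25 kcal/day.
TEE = 1280.25 × 1.55 = 1984.3875 kcal/day.
Protein energy = 23% × 1984.3875 = 456.4091 kcal.
Protein = 456.4091 ÷ 4 kcal/g = 114.1023 g.

114 g/day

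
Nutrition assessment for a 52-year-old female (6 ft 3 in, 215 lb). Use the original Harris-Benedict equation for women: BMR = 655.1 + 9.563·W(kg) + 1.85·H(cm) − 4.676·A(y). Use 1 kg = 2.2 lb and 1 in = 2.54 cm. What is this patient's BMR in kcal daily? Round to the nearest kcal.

Convert to metric: weight = 215 ÷ 2.2 = 97.7273 kg; height = (6×12 + 3) × 2.54 = 75 × 2.54 = 190.5 cm.
Harris-Benedict: BMR = 655.1 + 9.563(97.7273) + 1.85(190.5) − 4.676(52) = 1698.9389 kcal/day.

1699 kcal daily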